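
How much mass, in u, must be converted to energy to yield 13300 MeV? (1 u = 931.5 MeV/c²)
m = E/c² = 14.28 u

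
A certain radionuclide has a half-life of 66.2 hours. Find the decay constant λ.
λ = ln(2)/t½ = 0.01047 hour⁻¹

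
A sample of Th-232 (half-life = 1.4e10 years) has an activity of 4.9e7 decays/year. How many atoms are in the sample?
N = A/λ = 9.897e17 atoms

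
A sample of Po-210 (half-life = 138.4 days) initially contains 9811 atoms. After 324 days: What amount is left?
N = N₀(1/2)^(t/t½) = 1936 atoms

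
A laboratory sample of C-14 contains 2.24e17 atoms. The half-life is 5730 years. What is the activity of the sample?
A = λN = 2.71e13 decays/year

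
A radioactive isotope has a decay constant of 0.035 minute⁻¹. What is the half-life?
t½ = ln(2)/λ = 19.8 minutes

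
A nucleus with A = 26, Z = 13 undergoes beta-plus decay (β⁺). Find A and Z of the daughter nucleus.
Daughter: A = 26, Z = 12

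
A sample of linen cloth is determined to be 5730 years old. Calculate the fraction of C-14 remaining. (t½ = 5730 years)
N/N₀ = (1/2)^(t/t½) = 0.5 = 50%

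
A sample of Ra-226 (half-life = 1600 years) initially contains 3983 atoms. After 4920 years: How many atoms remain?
N = N₀(1/2)^(t/t½) = 472.7 atoms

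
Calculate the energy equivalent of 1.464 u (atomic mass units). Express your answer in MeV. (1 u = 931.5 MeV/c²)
E = mc² = 1364 MeV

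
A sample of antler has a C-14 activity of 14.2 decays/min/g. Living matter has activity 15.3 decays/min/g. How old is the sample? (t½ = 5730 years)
Age = t½ × log₂(A₀/A) = 616.8 years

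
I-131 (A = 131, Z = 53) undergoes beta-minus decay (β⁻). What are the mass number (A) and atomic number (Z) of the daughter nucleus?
Daughter: A = 131, Z = 54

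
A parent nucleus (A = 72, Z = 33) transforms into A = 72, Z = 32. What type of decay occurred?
ΔA = 0, ΔZ = -1 ⇒ beta-plus decay (β⁺) or electron capture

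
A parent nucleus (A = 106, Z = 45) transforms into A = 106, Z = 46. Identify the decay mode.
ΔA = 0, ΔZ = +1 ⇒ beta-minus decay (β⁻)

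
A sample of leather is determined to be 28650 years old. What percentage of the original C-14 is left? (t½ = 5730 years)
N/N₀ = (1/2)^(t/t½) = 0.03125 = 3.12%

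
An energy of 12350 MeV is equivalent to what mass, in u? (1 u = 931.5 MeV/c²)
m = E/c² = 13.26 u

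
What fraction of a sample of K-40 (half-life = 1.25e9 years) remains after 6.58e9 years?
N/N₀ = (1/2)^(t/t½) = 0.02602 = 2.6%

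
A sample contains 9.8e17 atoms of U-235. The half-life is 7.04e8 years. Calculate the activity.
A = λN = 9.649e8 decays/year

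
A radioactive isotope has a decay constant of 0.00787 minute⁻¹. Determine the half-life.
t½ = ln(2)/λ = 88.07 minutes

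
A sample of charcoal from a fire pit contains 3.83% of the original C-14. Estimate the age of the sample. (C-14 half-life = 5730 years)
Age = t½ × log₂(1/ratio) = 26970 years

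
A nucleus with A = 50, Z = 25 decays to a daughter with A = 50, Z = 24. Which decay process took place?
ΔA = 0, ΔZ = -1 ⇒ beta-plus decay (β⁺) or electron capture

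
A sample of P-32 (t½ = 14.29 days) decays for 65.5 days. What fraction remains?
N/N₀ = (1/2)^(t/t½) = 0.04171 = 4.17%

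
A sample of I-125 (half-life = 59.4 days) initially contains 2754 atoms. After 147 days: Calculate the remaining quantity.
N = N₀(1/2)^(t/t½) = 495.4 atoms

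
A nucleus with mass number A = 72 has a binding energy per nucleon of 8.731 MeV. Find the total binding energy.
B.E. = 8.731 × 72 = 628.6 MeV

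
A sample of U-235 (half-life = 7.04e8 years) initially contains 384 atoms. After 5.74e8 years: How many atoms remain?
N = N₀(1/2)^(t/t½) = 218.2 atoms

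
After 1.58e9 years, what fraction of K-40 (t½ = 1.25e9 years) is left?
N/N₀ = (1/2)^(t/t½) = 0.4164 = 41.6%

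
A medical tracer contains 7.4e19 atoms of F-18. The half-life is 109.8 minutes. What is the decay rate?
A = λN = 4.671e17 decays/minute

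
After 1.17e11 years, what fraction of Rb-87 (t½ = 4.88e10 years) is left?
N/N₀ = (1/2)^(t/t½) = 0.1898 = 19%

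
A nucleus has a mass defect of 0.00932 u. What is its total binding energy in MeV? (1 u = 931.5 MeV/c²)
B.E. = Δm × 931.5 = 8.682 MeV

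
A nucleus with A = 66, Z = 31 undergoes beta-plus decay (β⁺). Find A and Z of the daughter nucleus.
Daughter: A = 66, Z = 30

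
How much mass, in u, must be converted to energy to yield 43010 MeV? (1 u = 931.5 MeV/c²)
m = E/c² = 46.17 u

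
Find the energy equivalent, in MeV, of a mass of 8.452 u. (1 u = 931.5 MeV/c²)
E = mc² = 7873 MeV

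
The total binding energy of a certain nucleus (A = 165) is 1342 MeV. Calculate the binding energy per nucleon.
B.E./A = 1342/165 = 8.133 MeV/nucleon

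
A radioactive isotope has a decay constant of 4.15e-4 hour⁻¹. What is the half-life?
t½ = ln(2)/λ = 1670 hours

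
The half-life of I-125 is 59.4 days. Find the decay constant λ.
λ = ln(2)/t½ = 0.01167 day⁻¹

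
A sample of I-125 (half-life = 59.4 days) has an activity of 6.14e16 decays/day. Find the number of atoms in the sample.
N = A/λ = 5.262e18 atoms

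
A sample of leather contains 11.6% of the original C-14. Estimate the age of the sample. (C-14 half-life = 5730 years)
Age = t½ × log₂(1/ratio) = 17810 years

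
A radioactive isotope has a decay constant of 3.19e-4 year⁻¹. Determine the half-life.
t½ = ln(2)/λ = 2173 years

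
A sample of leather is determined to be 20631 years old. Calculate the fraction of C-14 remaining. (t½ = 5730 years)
N/N₀ = (1/2)^(t/t½) = 0.08244 = 8.24%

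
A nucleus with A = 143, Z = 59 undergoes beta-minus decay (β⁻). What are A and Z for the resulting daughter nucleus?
Daughter: A = 143, Z = 60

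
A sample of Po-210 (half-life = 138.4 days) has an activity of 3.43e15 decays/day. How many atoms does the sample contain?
N = A/λ = 6.849e17 atoms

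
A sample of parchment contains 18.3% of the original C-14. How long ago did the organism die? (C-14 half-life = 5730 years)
Age = t½ × log₂(1/ratio) = 14040 years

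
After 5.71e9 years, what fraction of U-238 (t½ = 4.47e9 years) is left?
N/N₀ = (1/2)^(t/t½) = 0.4125 = 41.3%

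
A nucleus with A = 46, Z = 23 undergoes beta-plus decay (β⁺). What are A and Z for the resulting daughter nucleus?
Daughter: A = 46, Z = 22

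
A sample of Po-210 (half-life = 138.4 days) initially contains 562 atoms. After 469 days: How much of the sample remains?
N = N₀(1/2)^(t/t½) = 53.66 atoms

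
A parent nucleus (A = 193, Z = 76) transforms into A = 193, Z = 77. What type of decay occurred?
ΔA = 0, ΔZ = +1 ⇒ beta-minus decay (β⁻)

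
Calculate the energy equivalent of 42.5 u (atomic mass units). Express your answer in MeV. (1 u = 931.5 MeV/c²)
E = mc² = 39590 MeV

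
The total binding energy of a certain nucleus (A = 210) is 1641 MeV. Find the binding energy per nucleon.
B.E./A = 1641/210 = 7.814 MeV/nucleon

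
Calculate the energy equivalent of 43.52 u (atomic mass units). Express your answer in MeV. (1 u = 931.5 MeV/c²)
E = mc² = 40540 MeV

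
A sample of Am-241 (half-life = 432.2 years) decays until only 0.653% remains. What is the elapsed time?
t = t½ × log₂(N₀/N) = 3137 years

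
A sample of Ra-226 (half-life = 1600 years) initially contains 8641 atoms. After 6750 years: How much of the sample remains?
N = N₀(1/2)^(t/t½) = 464.1 atoms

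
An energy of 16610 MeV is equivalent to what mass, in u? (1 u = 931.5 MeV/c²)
m = E/c² = 17.83 u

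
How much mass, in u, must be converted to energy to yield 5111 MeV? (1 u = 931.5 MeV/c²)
m = E/c² = 5.487 u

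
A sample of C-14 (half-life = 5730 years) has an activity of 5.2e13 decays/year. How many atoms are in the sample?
N = A/λ = 4.299e17 atoms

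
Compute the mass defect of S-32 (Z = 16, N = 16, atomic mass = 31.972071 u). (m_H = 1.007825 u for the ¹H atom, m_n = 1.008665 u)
Δm = Z·m_H + N·m_n − M = 0.2918 u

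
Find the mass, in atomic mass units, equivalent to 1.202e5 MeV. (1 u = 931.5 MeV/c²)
m = E/c² = 129 u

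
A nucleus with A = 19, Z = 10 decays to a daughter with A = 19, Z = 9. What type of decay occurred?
ΔA = 0, ΔZ = -1 ⇒ beta-plus decay (β⁺) or electron capture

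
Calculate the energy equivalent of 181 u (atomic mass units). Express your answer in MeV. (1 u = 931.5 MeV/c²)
E = mc² = 1.686e5 MeV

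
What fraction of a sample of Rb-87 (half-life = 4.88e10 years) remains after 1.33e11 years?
N/N₀ = (1/2)^(t/t½) = 0.1512 = 15.1%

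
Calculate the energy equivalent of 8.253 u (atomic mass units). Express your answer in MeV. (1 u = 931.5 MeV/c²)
E = mc² = 7688 MeV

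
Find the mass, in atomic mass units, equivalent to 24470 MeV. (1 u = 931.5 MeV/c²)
m = E/c² = 26.27 u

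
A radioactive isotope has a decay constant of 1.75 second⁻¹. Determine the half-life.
t½ = ln(2)/λ = 0.3961 seconds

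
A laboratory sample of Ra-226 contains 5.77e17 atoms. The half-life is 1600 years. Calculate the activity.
A = λN = 2.5e14 decays/year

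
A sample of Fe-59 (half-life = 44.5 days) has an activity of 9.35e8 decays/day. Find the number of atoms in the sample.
N = A/λ = 6.003e10 atoms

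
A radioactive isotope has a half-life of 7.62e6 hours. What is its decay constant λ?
λ = ln(2)/t½ = 9.096e-8 hour⁻¹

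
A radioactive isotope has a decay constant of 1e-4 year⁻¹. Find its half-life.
t½ = ln(2)/λ = 6931 years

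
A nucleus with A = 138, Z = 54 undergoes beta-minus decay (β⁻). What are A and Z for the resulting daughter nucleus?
Daughter: A = 138, Z = 55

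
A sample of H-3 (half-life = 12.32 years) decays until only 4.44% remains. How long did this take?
t = t½ × log₂(N₀/N) = 55.36 years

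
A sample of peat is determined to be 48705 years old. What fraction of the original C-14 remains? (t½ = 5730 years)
N/N₀ = (1/2)^(t/t½) = 0.002762 = 0.276%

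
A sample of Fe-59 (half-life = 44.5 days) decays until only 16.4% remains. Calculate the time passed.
t = t½ × log₂(N₀/N) = 116.1 days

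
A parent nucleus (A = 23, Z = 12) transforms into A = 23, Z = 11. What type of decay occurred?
ΔA = 0, ΔZ = -1 ⇒ beta-plus decay (β⁺) or electron capture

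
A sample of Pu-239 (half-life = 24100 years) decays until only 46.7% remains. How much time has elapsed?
t = t½ × log₂(N₀/N) = 26470 years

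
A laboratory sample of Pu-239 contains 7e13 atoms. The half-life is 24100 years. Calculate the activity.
A = λN = 2.013e9 decays/year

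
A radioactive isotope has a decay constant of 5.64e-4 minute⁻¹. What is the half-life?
t½ = ln(2)/λ = 1229 minutes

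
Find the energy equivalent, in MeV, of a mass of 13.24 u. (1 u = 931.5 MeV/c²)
E = mc² = 12330 MeV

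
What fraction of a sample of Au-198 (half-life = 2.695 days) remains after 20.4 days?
N/N₀ = (1/2)^(t/t½) = 0.005264 = 0.526%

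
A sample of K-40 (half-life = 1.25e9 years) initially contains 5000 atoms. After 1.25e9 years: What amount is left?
N = N₀(1/2)^(t/t½) = 2500 atoms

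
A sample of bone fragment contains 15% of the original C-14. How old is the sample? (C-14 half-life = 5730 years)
Age = t½ × log₂(1/ratio) = 15680 years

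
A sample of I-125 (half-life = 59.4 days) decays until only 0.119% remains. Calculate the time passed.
t = t½ × log₂(N₀/N) = 577.1 days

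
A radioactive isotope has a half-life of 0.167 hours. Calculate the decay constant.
λ = ln(2)/t½ = 4.151 hour⁻¹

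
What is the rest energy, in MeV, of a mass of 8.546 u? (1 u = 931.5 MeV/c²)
E = mc² = 7961 MeV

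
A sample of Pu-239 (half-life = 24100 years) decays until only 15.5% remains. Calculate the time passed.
t = t½ × log₂(N₀/N) = 64820 years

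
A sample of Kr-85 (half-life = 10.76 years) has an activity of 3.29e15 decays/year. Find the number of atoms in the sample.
N = A/λ = 5.107e16 atoms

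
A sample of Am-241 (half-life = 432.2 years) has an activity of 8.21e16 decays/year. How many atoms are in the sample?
N = A/λ = 5.119e19 atoms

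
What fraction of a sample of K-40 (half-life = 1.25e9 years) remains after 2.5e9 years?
N/N₀ = (1/2)^(t/t½) = 0.25 = 25%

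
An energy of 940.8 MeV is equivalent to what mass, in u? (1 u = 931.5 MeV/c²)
m = E/c² = 1.01 u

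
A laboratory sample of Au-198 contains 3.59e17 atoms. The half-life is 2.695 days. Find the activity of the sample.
A = λN = 9.233e16 decays/day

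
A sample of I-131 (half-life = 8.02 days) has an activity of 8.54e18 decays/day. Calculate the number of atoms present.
N = A/λ = 9.881e19 atoms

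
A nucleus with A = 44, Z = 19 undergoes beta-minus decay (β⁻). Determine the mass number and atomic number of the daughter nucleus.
Daughter: A = 44, Z = 20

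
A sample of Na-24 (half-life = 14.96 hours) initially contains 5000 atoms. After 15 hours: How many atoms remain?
N = N₀(1/2)^(t/t½) = 2495 atoms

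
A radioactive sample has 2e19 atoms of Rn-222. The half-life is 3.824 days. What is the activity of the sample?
A = λN = 3.625e18 decays/day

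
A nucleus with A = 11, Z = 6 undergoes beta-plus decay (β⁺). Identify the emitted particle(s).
β⁺: positron (e⁺) + neutrino (νₑ)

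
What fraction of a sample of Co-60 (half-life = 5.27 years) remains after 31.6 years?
N/N₀ = (1/2)^(t/t½) = 0.01567 = 1.57%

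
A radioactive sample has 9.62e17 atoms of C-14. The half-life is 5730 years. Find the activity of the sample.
A = λN = 1.164e14 decays/year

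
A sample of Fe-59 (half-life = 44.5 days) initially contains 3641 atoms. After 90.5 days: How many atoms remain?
N = N₀(1/2)^(t/t½) = 889.2 atoms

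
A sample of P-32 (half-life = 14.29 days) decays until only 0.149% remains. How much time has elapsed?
t = t½ × log₂(N₀/N) = 134.2 days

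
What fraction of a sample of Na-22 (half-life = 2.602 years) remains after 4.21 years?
N/N₀ = (1/2)^(t/t½) = 0.3258 = 32.6%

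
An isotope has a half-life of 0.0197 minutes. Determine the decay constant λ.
λ = ln(2)/t½ = 35.19 minute⁻¹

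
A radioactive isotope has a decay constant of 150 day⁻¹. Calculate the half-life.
t½ = ln(2)/λ = 0.004621 days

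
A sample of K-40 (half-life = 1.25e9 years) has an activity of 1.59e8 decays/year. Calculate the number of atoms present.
N = A/λ = 2.867e17 atoms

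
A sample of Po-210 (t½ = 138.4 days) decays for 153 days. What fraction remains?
N/N₀ = (1/2)^(t/t½) = 0.4647 = 46.5%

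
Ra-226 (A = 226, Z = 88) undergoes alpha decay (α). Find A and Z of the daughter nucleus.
Daughter: A = 222, Z = 86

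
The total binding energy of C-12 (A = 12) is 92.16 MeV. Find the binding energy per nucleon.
B.E./A = 92.16/12 = 7.68 MeV/nucleon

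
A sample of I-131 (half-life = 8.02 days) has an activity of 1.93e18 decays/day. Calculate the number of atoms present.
N = A/λ = 2.233e19 atoms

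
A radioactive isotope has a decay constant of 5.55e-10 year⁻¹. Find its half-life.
t½ = ln(2)/λ = 1.249e9 years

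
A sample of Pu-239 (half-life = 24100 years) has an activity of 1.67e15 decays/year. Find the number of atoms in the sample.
N = A/λ = 5.806e19 atoms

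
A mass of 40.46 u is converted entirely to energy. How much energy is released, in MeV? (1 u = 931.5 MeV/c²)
E = mc² = 37690 MeV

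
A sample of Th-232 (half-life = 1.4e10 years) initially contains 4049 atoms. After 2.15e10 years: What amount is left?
N = N₀(1/2)^(t/t½) = 1397 atoms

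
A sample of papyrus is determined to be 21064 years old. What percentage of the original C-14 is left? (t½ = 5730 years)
N/N₀ = (1/2)^(t/t½) = 0.07823 = 7.82%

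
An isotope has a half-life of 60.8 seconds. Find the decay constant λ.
λ = ln(2)/t½ = 0.0114 second⁻¹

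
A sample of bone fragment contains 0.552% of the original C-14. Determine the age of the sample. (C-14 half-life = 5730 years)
Age = t½ × log₂(1/ratio) = 42980 years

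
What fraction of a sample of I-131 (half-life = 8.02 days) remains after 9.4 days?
N/N₀ = (1/2)^(t/t½) = 0.4438 = 44.4%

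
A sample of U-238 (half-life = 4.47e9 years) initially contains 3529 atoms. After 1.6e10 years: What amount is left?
N = N₀(1/2)^(t/t½) = 295.2 atoms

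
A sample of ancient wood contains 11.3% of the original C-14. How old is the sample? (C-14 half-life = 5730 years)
Age = t½ × log₂(1/ratio) = 18020 years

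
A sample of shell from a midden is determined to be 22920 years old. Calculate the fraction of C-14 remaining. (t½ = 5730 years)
N/N₀ = (1/2)^(t/t½) = 0.0625 = 6.25%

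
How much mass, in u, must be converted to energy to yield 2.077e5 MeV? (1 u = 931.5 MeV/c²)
m = E/c² = 223 u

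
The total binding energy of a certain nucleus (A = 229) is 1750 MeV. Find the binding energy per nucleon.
B.E./A = 1750/229 = 7.642 MeV/nucleon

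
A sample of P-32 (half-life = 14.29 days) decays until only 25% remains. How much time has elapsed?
t = t½ × log₂(N₀/N) = 28.58 days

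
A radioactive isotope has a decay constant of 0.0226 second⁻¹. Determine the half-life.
t½ = ln(2)/λ = 30.67 seconds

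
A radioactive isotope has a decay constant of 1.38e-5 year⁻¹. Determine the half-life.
t½ = ln(2)/λ = 50230 years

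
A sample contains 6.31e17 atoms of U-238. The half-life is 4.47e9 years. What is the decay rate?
A = λN = 9.785e7 decays/year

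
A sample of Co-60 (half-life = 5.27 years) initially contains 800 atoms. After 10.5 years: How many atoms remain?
N = N₀(1/2)^(t/t½) = 201.1 atoms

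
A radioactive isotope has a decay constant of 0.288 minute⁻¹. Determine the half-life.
t½ = ln(2)/λ = 2.407 minutes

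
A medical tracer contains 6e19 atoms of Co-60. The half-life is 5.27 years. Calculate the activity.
A = λN = 7.892e18 decays/year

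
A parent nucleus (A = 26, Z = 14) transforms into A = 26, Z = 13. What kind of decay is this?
ΔA = 0, ΔZ = -1 ⇒ beta-plus decay (β⁺) or electron capture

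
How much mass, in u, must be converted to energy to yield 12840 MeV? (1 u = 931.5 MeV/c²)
m = E/c² = 13.78 u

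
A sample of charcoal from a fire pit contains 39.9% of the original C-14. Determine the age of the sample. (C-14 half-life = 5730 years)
Age = t½ × log₂(1/ratio) = 7595 years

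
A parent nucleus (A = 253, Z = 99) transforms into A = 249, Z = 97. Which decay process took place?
ΔA = -4, ΔZ = -2 ⇒ alpha decay (α)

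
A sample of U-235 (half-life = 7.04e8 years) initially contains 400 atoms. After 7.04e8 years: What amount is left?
N = N₀(1/2)^(t/t½) = 200 atoms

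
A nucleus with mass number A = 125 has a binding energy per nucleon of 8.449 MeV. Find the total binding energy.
B.E. = 8.449 × 125 = 1056 MeV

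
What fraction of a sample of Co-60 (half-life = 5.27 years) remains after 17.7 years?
N/N₀ = (1/2)^(t/t½) = 0.09749 = 9.75%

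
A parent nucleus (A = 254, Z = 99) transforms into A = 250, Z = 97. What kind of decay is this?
ΔA = -4, ΔZ = -2 ⇒ alpha decay (α)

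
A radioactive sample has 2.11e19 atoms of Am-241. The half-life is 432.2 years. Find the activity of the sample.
A = λN = 3.384e16 decays/year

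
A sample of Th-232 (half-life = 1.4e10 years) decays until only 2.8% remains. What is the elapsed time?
t = t½ × log₂(N₀/N) = 7.222e10 years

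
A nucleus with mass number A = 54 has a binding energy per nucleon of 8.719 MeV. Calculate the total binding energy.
B.E. = 8.719 × 54 = 470.8 MeV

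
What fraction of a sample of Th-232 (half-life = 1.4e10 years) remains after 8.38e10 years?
N/N₀ = (1/2)^(t/t½) = 0.01578 = 1.58%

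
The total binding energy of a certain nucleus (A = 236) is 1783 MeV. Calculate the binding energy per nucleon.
B.E./A = 1783/236 = 7.555 MeV/nucleon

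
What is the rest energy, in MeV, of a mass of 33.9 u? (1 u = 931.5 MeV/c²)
E = mc² = 31580 MeV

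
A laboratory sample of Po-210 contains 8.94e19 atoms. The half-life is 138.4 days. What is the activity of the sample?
A = λN = 4.477e17 decays/day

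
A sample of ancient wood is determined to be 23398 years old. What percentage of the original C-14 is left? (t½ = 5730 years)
N/N₀ = (1/2)^(t/t½) = 0.05899 = 5.9%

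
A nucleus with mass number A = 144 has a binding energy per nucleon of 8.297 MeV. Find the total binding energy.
B.E. = 8.297 × 144 = 1195 MeV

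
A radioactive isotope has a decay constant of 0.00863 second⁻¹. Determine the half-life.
t½ = ln(2)/λ = 80.32 seconds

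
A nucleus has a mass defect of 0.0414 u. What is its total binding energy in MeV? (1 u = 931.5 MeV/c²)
B.E. = Δm × 931.5 = 38.56 MeV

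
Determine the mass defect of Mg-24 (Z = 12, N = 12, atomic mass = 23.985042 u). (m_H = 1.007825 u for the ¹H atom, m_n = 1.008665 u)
Δm = Z·m_H + N·m_n − M = 0.2128 u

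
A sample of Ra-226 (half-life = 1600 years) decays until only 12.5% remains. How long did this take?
t = t½ × log₂(N₀/N) = 4800 years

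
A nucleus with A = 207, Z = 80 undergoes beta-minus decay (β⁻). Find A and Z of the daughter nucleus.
Daughter: A = 207, Z = 81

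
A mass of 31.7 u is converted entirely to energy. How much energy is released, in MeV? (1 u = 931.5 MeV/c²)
E = mc² = 29530 MeV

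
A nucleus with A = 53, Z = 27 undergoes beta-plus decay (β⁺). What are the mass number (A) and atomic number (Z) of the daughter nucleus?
Daughter: A = 53, Z = 26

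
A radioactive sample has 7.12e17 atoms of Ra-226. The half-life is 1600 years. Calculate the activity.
A = λN = 3.085e14 decays/year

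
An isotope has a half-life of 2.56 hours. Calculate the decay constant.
λ = ln(2)/t½ = 0.2708 hour⁻¹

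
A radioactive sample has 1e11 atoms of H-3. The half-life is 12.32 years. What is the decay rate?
A = λN = 5.626e9 decays/year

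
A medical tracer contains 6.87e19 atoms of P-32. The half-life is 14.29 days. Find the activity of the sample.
A = λN = 3.332e18 decays/day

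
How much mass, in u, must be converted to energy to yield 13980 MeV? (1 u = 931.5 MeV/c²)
m = E/c² = 15.01 u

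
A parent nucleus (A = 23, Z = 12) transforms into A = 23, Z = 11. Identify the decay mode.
ΔA = 0, ΔZ = -1 ⇒ beta-plus decay (β⁺) or electron capture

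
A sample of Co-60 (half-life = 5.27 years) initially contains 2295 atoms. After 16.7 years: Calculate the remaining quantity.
N = N₀(1/2)^(t/t½) = 255.2 atoms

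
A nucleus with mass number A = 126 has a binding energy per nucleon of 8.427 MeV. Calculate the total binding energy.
B.E. = 8.427 × 126 = 1062 MeV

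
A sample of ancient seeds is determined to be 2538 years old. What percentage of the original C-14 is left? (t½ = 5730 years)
N/N₀ = (1/2)^(t/t½) = 0.7356 = 73.6%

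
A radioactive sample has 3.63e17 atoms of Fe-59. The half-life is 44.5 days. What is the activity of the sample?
A = λN = 5.654e15 decays/day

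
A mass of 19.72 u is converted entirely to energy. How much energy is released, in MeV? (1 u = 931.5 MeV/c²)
E = mc² = 18370 MeV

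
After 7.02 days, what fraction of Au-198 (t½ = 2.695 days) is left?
N/N₀ = (1/2)^(t/t½) = 0.1644 = 16.4%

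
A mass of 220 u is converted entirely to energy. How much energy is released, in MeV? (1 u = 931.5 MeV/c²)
E = mc² = 2.049e5 MeV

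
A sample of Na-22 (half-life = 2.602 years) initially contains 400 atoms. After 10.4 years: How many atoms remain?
N = N₀(1/2)^(t/t½) = 25.05 atoms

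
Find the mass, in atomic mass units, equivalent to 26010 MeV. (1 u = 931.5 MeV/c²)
m = E/c² = 27.92 u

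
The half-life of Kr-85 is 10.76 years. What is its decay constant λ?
λ = ln(2)/t½ = 0.06442 year⁻¹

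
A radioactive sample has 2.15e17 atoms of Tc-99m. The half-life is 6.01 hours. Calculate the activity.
A = λN = 2.48e16 decays/hour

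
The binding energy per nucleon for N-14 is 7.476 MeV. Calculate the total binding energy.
B.E. = 7.476 × 14 = 104.7 MeV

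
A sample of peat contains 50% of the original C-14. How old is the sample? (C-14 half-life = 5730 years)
Age = t½ × log₂(1/ratio) = 5730 years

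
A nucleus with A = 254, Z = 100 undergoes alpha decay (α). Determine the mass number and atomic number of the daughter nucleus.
Daughter: A = 250, Z = 98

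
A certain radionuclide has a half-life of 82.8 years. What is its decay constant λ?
λ = ln(2)/t½ = 0.008371 year⁻¹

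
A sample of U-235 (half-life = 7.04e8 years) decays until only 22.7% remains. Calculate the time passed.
t = t½ × log₂(N₀/N) = 1.506e9 years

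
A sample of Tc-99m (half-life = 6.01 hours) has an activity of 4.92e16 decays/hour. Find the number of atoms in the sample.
N = A/λ = 4.266e17 atoms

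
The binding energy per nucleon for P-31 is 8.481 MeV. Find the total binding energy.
B.E. = 8.481 × 31 = 262.9 MeV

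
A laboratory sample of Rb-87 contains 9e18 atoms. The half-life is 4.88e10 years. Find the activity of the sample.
A = λN = 1.278e8 decays/year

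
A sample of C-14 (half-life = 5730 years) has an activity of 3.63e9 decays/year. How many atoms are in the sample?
N = A/λ = 3.001e13 atoms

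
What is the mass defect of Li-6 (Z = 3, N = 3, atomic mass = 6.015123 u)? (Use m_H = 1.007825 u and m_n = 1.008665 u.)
Δm = Z·m_H + N·m_n − M = 0.03435 u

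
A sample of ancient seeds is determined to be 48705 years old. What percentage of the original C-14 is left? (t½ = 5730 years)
N/N₀ = (1/2)^(t/t½) = 0.002762 = 0.276%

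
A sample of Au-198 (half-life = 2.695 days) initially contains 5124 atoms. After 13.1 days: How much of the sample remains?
N = N₀(1/2)^(t/t½) = 176.3 atoms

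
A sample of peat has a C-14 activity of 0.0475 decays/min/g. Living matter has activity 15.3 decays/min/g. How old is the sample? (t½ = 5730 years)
Age = t½ × log₂(A₀/A) = 47740 years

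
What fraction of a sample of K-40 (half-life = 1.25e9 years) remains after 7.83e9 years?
N/N₀ = (1/2)^(t/t½) = 0.01301 = 1.3%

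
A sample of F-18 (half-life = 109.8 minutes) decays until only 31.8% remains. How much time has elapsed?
t = t½ × log₂(N₀/N) = 181.5 minutes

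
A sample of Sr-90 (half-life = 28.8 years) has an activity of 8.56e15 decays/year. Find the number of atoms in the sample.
N = A/λ = 3.557e17 atoms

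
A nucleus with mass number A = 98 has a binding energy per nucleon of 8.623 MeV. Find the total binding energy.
B.E. = 8.623 × 98 = 845.1 MeV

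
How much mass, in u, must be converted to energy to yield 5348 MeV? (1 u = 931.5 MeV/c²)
m = E/c² = 5.741 u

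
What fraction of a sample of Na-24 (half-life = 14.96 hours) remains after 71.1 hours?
N/N₀ = (1/2)^(t/t½) = 0.03709 = 3.71%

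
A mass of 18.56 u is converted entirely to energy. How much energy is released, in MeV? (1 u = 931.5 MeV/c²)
E = mc² = 17290 MeV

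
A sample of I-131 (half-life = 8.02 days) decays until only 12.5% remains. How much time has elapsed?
t = t½ × log₂(N₀/N) = 24.06 days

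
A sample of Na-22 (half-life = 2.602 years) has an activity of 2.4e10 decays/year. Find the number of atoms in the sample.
N = A/λ = 9.009e10 atoms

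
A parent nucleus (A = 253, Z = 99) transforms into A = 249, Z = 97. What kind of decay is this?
ΔA = -4, ΔZ = -2 ⇒ alpha decay (α)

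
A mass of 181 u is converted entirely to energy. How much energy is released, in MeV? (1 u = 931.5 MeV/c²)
E = mc² = 1.686e5 MeV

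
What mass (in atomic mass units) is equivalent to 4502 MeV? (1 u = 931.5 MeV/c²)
m = E/c² = 4.833 u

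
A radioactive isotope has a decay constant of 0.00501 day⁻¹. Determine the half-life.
t½ = ln(2)/λ = 138.4 days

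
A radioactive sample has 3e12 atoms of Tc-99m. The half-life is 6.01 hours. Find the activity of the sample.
A = λN = 3.46e11 decays/hour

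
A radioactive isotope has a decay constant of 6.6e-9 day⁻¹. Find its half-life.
t½ = ln(2)/λ = 1.05e8 days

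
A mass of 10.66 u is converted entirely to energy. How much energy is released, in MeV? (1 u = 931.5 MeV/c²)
E = mc² = 9930 MeV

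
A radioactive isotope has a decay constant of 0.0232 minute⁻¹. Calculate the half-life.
t½ = ln(2)/λ = 29.88 minutes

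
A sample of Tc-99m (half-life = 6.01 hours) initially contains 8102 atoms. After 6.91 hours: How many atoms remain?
N = N₀(1/2)^(t/t½) = 3652 atoms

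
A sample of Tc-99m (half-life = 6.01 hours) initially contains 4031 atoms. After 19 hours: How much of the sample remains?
N = N₀(1/2)^(t/t½) = 450.5 atoms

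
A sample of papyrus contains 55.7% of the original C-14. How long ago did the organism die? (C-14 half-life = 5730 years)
Age = t½ × log₂(1/ratio) = 4838 years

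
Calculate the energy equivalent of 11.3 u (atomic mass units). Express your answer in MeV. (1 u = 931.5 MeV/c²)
E = mc² = 10530 MeV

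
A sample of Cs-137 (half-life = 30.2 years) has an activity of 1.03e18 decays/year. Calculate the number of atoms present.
N = A/λ = 4.488e19 atoms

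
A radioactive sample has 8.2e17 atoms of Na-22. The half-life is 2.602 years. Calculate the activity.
A = λN = 2.184e17 decays/year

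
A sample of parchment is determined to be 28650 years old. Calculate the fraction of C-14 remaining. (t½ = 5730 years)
N/N₀ = (1/2)^(t/t½) = 0.03125 = 3.12%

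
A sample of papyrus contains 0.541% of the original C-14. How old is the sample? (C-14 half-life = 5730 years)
Age = t½ × log₂(1/ratio) = 43150 years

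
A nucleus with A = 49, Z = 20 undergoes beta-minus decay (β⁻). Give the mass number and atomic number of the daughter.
Daughter: A = 49, Z = 21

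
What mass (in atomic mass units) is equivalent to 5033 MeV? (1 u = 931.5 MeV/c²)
m = E/c² = 5.403 u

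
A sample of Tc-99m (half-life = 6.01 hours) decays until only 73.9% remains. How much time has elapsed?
t = t½ × log₂(N₀/N) = 2.622 hours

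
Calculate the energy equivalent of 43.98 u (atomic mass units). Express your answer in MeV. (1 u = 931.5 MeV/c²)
E = mc² = 40970 MeV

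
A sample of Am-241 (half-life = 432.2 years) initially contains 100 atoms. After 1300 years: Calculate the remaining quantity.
N = N₀(1/2)^(t/t½) = 12.43 atoms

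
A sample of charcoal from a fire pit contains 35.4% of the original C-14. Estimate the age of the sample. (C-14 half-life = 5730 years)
Age = t½ × log₂(1/ratio) = 8585 years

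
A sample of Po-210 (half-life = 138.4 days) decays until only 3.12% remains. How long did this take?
t = t½ × log₂(N₀/N) = 692.3 days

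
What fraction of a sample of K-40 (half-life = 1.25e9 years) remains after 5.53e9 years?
N/N₀ = (1/2)^(t/t½) = 0.04658 = 4.66%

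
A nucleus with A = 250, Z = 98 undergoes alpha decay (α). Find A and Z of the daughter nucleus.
Daughter: A = 246, Z = 96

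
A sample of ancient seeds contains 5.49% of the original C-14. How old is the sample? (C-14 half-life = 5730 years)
Age = t½ × log₂(1/ratio) = 23990 years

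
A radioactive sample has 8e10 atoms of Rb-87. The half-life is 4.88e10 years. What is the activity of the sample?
A = λN = 1.136 decays/year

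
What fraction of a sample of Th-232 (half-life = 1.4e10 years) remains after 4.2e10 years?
N/N₀ = (1/2)^(t/t½) = 0.125 = 12.5%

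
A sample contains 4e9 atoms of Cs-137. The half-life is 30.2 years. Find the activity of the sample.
A = λN = 9.181e7 decays/year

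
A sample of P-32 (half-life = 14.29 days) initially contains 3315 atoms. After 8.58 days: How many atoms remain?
N = N₀(1/2)^(t/t½) = 2186 atoms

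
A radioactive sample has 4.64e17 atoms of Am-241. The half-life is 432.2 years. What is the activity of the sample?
A = λN = 7.441e14 decays/year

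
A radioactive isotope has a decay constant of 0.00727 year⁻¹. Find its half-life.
t½ = ln(2)/λ = 95.34 years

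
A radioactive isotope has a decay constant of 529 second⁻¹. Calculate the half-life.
t½ = ln(2)/λ = 0.00131 seconds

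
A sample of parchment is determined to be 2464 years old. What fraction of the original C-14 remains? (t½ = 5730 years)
N/N₀ = (1/2)^(t/t½) = 0.7423 = 74.2%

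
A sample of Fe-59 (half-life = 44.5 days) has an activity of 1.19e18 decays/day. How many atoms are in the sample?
N = A/λ = 7.64e19 atoms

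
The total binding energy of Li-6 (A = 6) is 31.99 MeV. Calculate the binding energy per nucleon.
B.E./A = 31.99/6 = 5.332 MeV/nucleon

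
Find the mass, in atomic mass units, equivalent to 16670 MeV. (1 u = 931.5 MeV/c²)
m = E/c² = 17.9 u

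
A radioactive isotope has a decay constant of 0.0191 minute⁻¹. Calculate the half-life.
t½ = ln(2)/λ = 36.29 minutes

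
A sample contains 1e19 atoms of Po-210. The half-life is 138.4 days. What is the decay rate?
A = λN = 5.008e16 decays/day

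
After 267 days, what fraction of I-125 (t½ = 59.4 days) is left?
N/N₀ = (1/2)^(t/t½) = 0.04435 = 4.43%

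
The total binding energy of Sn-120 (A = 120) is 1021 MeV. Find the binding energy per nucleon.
B.E./A = 1021/120 = 8.508 MeV/nucleon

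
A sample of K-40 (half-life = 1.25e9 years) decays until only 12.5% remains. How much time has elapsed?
t = t½ × log₂(N₀/N) = 3.75e9 years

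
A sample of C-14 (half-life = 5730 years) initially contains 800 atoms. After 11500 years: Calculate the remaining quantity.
N = N₀(1/2)^(t/t½) = 199 atoms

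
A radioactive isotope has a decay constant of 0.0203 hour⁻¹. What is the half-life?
t½ = ln(2)/λ = 34.15 hours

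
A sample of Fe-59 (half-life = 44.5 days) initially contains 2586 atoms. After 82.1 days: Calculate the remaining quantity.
N = N₀(1/2)^(t/t½) = 719.9 atoms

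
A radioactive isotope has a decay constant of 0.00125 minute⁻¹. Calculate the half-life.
t½ = ln(2)/λ = 554.5 minutes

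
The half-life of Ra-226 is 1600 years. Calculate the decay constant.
λ = ln(2)/t½ = 4.332e-4 year⁻¹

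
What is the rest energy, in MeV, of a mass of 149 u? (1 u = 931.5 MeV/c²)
E = mc² = 1.388e5 MeV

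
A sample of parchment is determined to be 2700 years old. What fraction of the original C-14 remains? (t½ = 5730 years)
N/N₀ = (1/2)^(t/t½) = 0.7214 = 72.1%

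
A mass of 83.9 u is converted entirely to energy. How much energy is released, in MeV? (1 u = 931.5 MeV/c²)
E = mc² = 78150 MeV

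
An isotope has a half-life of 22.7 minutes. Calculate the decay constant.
λ = ln(2)/t½ = 0.03054 minute⁻¹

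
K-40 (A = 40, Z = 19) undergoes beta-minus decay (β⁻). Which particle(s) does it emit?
β⁻: electron (e⁻) + antineutrino (ν̄ₑ)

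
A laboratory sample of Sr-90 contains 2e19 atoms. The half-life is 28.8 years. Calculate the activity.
A = λN = 4.814e17 decays/year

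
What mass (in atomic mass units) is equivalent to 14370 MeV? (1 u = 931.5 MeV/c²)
m = E/c² = 15.43 u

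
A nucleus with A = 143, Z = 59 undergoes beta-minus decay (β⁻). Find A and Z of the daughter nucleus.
Daughter: A = 143, Z = 60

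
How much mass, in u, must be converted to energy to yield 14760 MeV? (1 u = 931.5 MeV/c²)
m = E/c² = 15.85 u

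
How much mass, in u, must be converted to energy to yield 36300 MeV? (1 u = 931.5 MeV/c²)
m = E/c² = 38.97 u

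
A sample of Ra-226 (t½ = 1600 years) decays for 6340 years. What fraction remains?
N/N₀ = (1/2)^(t/t½) = 0.06415 = 6.41%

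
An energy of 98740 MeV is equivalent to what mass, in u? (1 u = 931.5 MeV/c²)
m = E/c² = 106 u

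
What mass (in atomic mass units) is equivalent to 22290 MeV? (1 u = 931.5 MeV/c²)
m = E/c² = 23.93 u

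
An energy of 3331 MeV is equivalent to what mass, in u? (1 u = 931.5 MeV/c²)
m = E/c² = 3.576 u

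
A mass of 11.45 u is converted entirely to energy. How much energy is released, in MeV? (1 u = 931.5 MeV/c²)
E = mc² = 10670 MeV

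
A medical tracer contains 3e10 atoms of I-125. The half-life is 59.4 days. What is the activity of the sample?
A = λN = 3.501e8 decays/day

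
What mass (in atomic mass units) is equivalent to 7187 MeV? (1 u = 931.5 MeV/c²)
m = E/c² = 7.716 u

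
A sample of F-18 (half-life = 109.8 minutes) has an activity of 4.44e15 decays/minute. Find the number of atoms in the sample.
N = A/λ = 7.033e17 atoms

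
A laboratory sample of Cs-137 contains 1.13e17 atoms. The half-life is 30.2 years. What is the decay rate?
A = λN = 2.594e15 decays/year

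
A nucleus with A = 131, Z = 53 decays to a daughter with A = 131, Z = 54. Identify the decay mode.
ΔA = 0, ΔZ = +1 ⇒ beta-minus decay (β⁻)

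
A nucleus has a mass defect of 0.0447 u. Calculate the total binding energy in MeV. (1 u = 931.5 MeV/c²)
B.E. = Δm × 931.5 = 41.64 MeV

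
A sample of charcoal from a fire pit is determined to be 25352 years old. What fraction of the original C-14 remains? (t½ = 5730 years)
N/N₀ = (1/2)^(t/t½) = 0.04657 = 4.66%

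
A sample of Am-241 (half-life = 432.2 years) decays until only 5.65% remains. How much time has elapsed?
t = t½ × log₂(N₀/N) = 1792 years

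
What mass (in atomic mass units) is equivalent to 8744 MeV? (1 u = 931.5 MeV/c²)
m = E/c² = 9.387 u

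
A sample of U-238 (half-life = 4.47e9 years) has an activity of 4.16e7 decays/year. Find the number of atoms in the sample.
N = A/λ = 2.683e17 atoms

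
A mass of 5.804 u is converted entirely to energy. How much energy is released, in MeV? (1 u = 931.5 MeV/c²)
E = mc² = 5406 MeV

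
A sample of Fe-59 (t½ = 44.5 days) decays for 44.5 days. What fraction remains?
N/N₀ = (1/2)^(t/t½) = 0.5 = 50%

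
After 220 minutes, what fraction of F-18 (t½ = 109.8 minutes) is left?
N/N₀ = (1/2)^(t/t½) = 0.2494 = 24.9%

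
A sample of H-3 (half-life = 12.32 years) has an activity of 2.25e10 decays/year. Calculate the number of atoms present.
N = A/λ = 3.999e11 atoms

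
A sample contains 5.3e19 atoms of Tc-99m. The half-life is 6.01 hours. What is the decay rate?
A = λN = 6.113e18 decays/hour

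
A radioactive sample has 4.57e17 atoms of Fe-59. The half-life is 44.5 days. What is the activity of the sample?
A = λN = 7.118e15 decays/day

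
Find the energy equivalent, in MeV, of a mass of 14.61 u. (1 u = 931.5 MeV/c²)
E = mc² = 13610 MeV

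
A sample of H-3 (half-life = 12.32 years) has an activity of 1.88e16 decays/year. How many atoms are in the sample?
N = A/λ = 3.342e17 atoms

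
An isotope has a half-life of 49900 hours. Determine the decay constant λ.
λ = ln(2)/t½ = 1.389e-5 hour⁻¹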